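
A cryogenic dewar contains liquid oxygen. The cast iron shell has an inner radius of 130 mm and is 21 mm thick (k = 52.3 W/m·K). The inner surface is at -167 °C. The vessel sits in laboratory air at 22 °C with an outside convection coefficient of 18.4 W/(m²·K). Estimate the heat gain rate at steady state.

Q ≈ 988 W

Radial (spherical) resistances in series:
R_cast iron shell = (1/0.13 − 1/0.151)/(4π×52.3) = 0.001628 K/W
R_outer film = 1/(h·4πr_o²) = 1/(18.4×4π×0.151²) = 0.1897 K/W
R_total = 0.1913 K/W
Q = ΔT/R_total = 189/0.1913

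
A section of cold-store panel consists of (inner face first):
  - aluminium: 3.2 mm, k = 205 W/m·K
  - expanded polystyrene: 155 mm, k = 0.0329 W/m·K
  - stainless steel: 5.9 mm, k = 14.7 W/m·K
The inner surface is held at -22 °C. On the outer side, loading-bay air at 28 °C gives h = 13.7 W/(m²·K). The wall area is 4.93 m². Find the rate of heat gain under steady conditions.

Series thermal resistances:
R_aluminium = L/(kA) = 0.0032/(205×4.93) = 3.166×10^-6 K/W
R_expanded polystyrene = L/(kA) = 0.155/(0.0329×4.93) = 0.9556 K/W
R_stainless steel = L/(kA) = 0.0059/(14.7×4.93) = 8.141×10^-5 K/W
R_outer film = 1/(h_o·A) = 1/(13.7×4.93) = 0.01481 K/W
R_total = 0.9705 K/W
Q = ΔT / R_total = 50 / 0.9705

Q ≈ 51.5 W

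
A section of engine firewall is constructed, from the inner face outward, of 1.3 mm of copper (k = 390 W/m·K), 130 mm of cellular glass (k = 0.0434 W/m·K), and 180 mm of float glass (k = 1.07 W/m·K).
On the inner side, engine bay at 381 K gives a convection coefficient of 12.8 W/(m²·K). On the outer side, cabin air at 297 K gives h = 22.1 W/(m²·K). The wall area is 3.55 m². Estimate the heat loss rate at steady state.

Q ≈ 90.7 W

Treating each layer as a thermal resistance in series:
R_inner film = 1/(h_i·A) = 1/(12.8×3.55) = 0.02201 K/W
R_copper = L/(kA) = 0.0013/(390×3.55) = 9.39×10^-7 K/W
R_cellular glass = L/(kA) = 0.13/(0.0434×3.55) = 0.8438 K/W
R_float glass = L/(kA) = 0.18/(1.07×3.55) = 0.04739 K/W
R_outer film = 1/(h_o·A) = 1/(22.1×3.55) = 0.01275 K/W
R_total = 0.9259 K/W
Q = ΔT / R_total = 84 / 0.9259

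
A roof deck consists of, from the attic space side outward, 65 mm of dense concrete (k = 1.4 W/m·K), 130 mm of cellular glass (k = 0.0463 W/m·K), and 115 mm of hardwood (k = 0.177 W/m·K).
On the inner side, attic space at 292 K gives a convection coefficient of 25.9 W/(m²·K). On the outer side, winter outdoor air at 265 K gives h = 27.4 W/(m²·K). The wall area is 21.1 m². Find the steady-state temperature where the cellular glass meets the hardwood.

Series thermal resistances:
R_inner film = 1/(h_i·A) = 1/(25.9×21.1) = 0.00183 K/W
R_dense concrete = L/(kA) = 0.065/(1.4×21.1) = 0.0022 K/W
R_cellular glass = L/(kA) = 0.13/(0.0463×21.1) = 0.1331 K/W
R_hardwood = L/(kA) = 0.115/(0.177×21.1) = 0.03079 K/W
R_outer film = 1/(h_o·A) = 1/(27.4×21.1) = 0.00173 K/W
R_total = 0.1696 K/W;  Q = ΔT/R_total = 27/0.1696 = 159.2 W
T_interface = T_inner − Q·ΣR(inner→interface) = 292 − 159×0.1371

T ≈ 270 K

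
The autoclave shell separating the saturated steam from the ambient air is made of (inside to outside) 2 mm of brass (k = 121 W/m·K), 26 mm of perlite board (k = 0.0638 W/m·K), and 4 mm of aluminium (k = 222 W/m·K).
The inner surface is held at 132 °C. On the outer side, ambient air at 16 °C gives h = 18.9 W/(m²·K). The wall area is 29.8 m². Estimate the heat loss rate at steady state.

Q ≈ 7510 W

Thermal resistances in series:
R_brass = L/(kA) = 0.002/(121×29.8) = 5.547×10^-7 K/W
R_perlite board = L/(kA) = 0.026/(0.0638×29.8) = 0.01368 K/W
R_aluminium = L/(kA) = 0.004/(222×29.8) = 6.046×10^-7 K/W
R_outer film = 1/(h_o·A) = 1/(18.9×29.8) = 0.001776 K/W
R_total = 0.01545 K/W
Q = ΔT / R_total = 116 / 0.01545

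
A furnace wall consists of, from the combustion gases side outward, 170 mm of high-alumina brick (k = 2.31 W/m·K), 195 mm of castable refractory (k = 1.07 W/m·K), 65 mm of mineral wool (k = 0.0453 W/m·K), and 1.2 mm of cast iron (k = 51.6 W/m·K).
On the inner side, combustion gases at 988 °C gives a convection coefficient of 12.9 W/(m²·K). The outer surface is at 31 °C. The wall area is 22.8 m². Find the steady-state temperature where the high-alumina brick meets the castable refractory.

Thermal resistances in series:
R_inner film = 1/(h_i·A) = 1/(12.9×22.8) = 0.0034 K/W
R_high-alumina brick = L/(kA) = 0.17/(2.31×22.8) = 0.003228 K/W
R_castable refractory = L/(kA) = 0.195/(1.07×22.8) = 0.007993 K/W
R_mineral wool = L/(kA) = 0.065/(0.0453×22.8) = 0.06293 K/W
R_cast iron = L/(kA) = 0.0012/(51.6×22.8) = 1.02×10^-6 K/W
R_total = 0.07756 K/W;  Q = ΔT/R_total = 957/0.07756 = 12340 W
T_interface = T_inner − Q·ΣR(inner→interface) = 988 − 12300×0.006628

T ≈ 906 °C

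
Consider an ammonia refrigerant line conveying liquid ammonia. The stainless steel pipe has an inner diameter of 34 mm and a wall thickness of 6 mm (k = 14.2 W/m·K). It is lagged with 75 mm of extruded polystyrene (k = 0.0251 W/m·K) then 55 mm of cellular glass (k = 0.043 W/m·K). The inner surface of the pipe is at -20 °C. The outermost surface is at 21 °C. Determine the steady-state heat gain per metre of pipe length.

q′ ≈ 3.78 W/m

For a radial system each layer contributes R = ln(r_out/r_in)/(2πkL); films add R = 1/(hA).
R_stainless steel pipe wall = ln(23/17)/(2π×14.2×1) = 0.003388 K/W
R_extruded polystyrene = ln(98/23)/(2π×0.0251×1) = 9.191 K/W
R_cellular glass = ln(153/98)/(2π×0.043×1) = 1.649 K/W
R_total = 10.84 K/W
Q = ΔT/R_total = 41/10.84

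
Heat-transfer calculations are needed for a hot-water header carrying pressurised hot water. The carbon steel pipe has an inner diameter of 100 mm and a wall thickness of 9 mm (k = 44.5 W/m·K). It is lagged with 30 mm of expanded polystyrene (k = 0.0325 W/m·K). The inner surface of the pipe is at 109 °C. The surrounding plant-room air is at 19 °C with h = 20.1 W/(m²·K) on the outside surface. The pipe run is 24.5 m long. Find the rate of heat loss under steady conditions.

Q ≈ 1050 W

Cylindrical conduction, so R = ln(r₂/r₁)/(2πkL) per layer, in series:
R_carbon steel pipe wall = ln(59/50)/(2π×44.5×24.5) = 2.416×10^-5 K/W
R_expanded polystyrene = ln(89/59)/(2π×0.0325×24.5) = 0.08217 K/W
R_outer film = 1/(h_o·2πr_oL) = 1/(20.1×2π×0.089×24.5) = 0.003631 K/W
R_total = 0.08583 K/W
Q = ΔT/R_total = 90/0.08583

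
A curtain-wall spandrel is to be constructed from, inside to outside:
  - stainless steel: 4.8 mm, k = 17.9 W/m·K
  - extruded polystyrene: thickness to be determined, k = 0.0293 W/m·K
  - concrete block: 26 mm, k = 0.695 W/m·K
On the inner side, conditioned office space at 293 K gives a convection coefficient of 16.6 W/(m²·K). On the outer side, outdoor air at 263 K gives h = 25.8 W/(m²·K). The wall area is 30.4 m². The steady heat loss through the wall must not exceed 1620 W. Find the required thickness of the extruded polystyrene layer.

Thermal resistances in series:
R_inner film = 1/(h_i·A) = 1/(16.6×30.4) = 0.001982 K/W
R_stainless steel = L/(kA) = 0.0048/(17.9×30.4) = 8.821×10^-6 K/W
R_concrete block = L/(kA) = 0.026/(0.695×30.4) = 0.001231 K/W
R_outer film = 1/(h_o·A) = 1/(25.8×30.4) = 0.001275 K/W
Sum of the known resistances R_other = 0.004496 K/W
Required total resistance R_tot = ΔT/Q_allow = 30/1620 = 0.01852 K/W
R_extruded polystyrene = R_tot − R_other = 0.01402 K/W
L = R·k·A = 0.01402×0.0293×30.4

L ≈ 12.5 mm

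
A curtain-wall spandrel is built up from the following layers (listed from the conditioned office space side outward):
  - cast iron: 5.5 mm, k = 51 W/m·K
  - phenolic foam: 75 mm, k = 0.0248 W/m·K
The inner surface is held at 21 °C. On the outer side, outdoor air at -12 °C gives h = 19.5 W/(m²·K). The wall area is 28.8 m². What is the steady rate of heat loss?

Model the wall as resistances in series:
R_cast iron = L/(kA) = 0.0055/(51×28.8) = 3.745×10^-6 K/W
R_phenolic foam = L/(kA) = 0.075/(0.0248×28.8) = 0.105 K/W
R_outer film = 1/(h_o·A) = 1/(19.5×28.8) = 0.001781 K/W
R_total = 0.1068 K/W
Q = ΔT / R_total = 33 / 0.1068

Q ≈ 309 W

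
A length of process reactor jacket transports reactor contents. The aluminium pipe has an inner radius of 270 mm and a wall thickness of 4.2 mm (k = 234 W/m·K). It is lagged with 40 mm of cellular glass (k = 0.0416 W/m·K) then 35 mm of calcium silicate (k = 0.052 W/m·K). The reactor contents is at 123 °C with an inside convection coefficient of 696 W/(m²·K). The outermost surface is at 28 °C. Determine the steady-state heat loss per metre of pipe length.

Cylindrical conduction, so R = ln(r₂/r₁)/(2πkL) per layer, in series:
R_inner film = 1/(h_i·2πr₁L) = 1/(696×2π×0.27×1) = 8.469×10^-4 K/W
R_aluminium pipe wall = ln(274.2/270)/(2π×234×1) = 1.05×10^-5 K/W
R_cellular glass = ln(314.2/274.2)/(2π×0.0416×1) = 0.521 K/W
R_calcium silicate = ln(349.2/314.2)/(2π×0.052×1) = 0.3233 K/W
R_total = 0.8451 K/W
Q = ΔT/R_total = 95/0.8451

q′ ≈ 112 W/m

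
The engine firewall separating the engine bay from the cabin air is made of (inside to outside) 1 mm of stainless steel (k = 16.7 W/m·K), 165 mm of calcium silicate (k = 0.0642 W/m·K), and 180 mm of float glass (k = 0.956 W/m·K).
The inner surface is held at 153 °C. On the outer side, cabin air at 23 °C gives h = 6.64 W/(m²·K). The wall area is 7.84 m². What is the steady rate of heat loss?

Q ≈ 350 W

Using the resistance-network approach (series):
R_stainless steel = L/(kA) = 0.001/(16.7×7.84) = 7.638×10^-6 K/W
R_calcium silicate = L/(kA) = 0.165/(0.0642×7.84) = 0.3278 K/W
R_float glass = L/(kA) = 0.18/(0.956×7.84) = 0.02402 K/W
R_outer film = 1/(h_o·A) = 1/(6.64×7.84) = 0.01921 K/W
R_total = 0.3711 K/W
Q = ΔT / R_total = 130 / 0.3711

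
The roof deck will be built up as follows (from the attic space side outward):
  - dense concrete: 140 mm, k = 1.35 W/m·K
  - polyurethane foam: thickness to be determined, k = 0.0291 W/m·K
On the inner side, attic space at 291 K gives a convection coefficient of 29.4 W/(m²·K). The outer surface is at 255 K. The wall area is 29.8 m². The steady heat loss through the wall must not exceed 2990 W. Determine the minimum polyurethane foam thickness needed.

L ≈ 6.43 mm

Model the wall as resistances in series:
R_inner film = 1/(h_i·A) = 1/(29.4×29.8) = 0.001141 K/W
R_dense concrete = L/(kA) = 0.14/(1.35×29.8) = 0.00348 K/W
Sum of the known resistances R_other = 0.004621 K/W
Required total resistance R_tot = ΔT/Q_allow = 36/2990 = 0.01204 K/W
R_polyurethane foam = R_tot − R_other = 0.007419 K/W
L = R·k·A = 0.007419×0.0291×29.8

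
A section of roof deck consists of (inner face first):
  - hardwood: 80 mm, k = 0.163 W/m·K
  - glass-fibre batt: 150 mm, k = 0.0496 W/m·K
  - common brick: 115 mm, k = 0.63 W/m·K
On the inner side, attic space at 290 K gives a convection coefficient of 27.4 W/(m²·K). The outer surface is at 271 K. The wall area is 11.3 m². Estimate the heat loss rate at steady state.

Q ≈ 57.5 W

Treating each layer as a thermal resistance in series:
R_inner film = 1/(h_i·A) = 1/(27.4×11.3) = 0.00323 K/W
R_hardwood = L/(kA) = 0.08/(0.163×11.3) = 0.04343 K/W
R_glass-fibre batt = L/(kA) = 0.15/(0.0496×11.3) = 0.2676 K/W
R_common brick = L/(kA) = 0.115/(0.63×11.3) = 0.01615 K/W
R_total = 0.3304 K/W
Q = ΔT / R_total = 19 / 0.3304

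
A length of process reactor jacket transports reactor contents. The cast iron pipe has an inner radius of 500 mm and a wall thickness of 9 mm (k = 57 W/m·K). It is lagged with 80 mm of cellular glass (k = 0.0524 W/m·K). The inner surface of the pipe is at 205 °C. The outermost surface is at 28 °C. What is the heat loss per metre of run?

q′ ≈ 399 W/m

Cylindrical conduction, so R = ln(r₂/r₁)/(2πkL) per layer, in series:
R_cast iron pipe wall = ln(509/500)/(2π×57×1) = 4.981×10^-5 K/W
R_cellular glass = ln(589/509)/(2π×0.0524×1) = 0.4434 K/W
R_total = 0.4434 K/W
Q = ΔT/R_total = 177/0.4434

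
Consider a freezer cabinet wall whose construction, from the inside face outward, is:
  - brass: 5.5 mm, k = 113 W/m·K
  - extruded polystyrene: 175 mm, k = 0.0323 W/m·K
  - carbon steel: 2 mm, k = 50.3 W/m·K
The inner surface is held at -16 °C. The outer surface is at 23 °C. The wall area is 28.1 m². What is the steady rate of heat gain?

Model the wall as resistances in series:
R_brass = L/(kA) = 0.0055/(113×28.1) = 1.732×10^-6 K/W
R_extruded polystyrene = L/(kA) = 0.175/(0.0323×28.1) = 0.1928 K/W
R_carbon steel = L/(kA) = 0.002/(50.3×28.1) = 1.415×10^-6 K/W
R_total = 0.1928 K/W
Q = ΔT / R_total = 39 / 0.1928

Q ≈ 202 W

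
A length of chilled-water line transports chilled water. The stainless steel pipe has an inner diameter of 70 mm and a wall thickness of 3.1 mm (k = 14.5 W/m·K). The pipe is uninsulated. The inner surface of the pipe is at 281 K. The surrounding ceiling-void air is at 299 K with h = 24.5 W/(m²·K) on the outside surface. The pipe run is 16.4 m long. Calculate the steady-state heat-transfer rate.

For a radial system each layer contributes R = ln(r_out/r_in)/(2πkL); films add R = 1/(hA).
R_stainless steel pipe wall = ln(38.1/35)/(2π×14.5×16.4) = 5.68×10^-5 K/W
R_outer film = 1/(h_o·2πr_oL) = 1/(24.5×2π×0.0381×16.4) = 0.0104 K/W
R_total = 0.01045 K/W
Q = ΔT/R_total = 18/0.01045

Q ≈ 1720 W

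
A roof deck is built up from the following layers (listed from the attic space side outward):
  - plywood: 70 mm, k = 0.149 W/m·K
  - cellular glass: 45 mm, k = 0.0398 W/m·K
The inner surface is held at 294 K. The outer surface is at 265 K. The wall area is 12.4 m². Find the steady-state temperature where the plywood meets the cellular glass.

Thermal resistances in series:
R_plywood = L/(kA) = 0.07/(0.149×12.4) = 0.03789 K/W
R_cellular glass = L/(kA) = 0.045/(0.0398×12.4) = 0.09118 K/W
R_total = 0.1291 K/W;  Q = ΔT/R_total = 29/0.1291 = 224.7 W
T_interface = T_inner − Q·ΣR(inner→interface) = 294 − 225×0.03789

T ≈ 285 K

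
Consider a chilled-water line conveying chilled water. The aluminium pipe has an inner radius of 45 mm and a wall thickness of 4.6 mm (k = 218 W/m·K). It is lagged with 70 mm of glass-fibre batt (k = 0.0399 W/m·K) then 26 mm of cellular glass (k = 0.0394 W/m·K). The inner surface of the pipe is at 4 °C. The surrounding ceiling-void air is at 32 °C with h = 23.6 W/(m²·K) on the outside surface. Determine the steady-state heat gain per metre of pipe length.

Radial resistances (cylindrical: R_cond = ln(r_o/r_i)/(2πkL), R_conv = 1/(h·2πrL)):
R_aluminium pipe wall = ln(49.6/45)/(2π×218×1) = 7.106×10^-5 K/W
R_glass-fibre batt = ln(119.6/49.6)/(2π×0.0399×1) = 3.511 K/W
R_cellular glass = ln(145.6/119.6)/(2π×0.0394×1) = 0.7946 K/W
R_outer film = 1/(h_o·2πr_oL) = 1/(23.6×2π×0.1456×1) = 0.04632 K/W
R_total = 4.352 K/W
Q = ΔT/R_total = 28/4.352

q′ ≈ 6.43 W/m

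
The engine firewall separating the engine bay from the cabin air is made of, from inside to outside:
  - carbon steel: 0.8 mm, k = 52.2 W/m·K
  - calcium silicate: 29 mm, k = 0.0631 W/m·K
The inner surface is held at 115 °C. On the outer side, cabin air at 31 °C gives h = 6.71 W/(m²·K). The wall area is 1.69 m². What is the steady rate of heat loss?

Q ≈ 233 W

Using the resistance-network approach (series):
R_carbon steel = L/(kA) = 0.0008/(52.2×1.69) = 9.068×10^-6 K/W
R_calcium silicate = L/(kA) = 0.029/(0.0631×1.69) = 0.2719 K/W
R_outer film = 1/(h_o·A) = 1/(6.71×1.69) = 0.08818 K/W
R_total = 0.3601 K/W
Q = ΔT / R_total = 84 / 0.3601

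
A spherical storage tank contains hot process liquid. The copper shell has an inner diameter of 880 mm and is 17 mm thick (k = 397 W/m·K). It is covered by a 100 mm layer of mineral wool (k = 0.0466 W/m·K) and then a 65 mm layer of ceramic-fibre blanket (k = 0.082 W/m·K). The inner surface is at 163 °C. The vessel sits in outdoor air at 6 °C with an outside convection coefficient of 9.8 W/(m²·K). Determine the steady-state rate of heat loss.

Q ≈ 180 W

For a spherical shell R = (1/r₁ − 1/r₂)/(4πk); film R = 1/(h·4πr²). In series:
R_copper shell = (1/0.44 − 1/0.457)/(4π×397) = 1.695×10^-5 K/W
R_mineral wool = (1/0.457 − 1/0.557)/(4π×0.0466) = 0.6709 K/W
R_ceramic-fibre blanket = (1/0.557 − 1/0.622)/(4π×0.082) = 0.1821 K/W
R_outer film = 1/(h·4πr_o²) = 1/(9.8×4π×0.622²) = 0.02099 K/W
R_total = 0.8739 K/W
Q = ΔT/R_total = 157/0.8739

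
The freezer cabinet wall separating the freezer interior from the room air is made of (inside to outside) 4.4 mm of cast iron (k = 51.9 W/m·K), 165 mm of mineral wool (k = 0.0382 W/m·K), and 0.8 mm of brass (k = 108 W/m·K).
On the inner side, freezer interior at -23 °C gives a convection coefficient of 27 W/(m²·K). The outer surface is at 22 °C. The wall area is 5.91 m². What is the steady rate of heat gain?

Treating each layer as a thermal resistance in series:
R_inner film = 1/(h_i·A) = 1/(27×5.91) = 0.006267 K/W
R_cast iron = L/(kA) = 0.0044/(51.9×5.91) = 1.434×10^-5 K/W
R_mineral wool = L/(kA) = 0.165/(0.0382×5.91) = 0.7309 K/W
R_brass = L/(kA) = 0.0008/(108×5.91) = 1.253×10^-6 K/W
R_total = 0.7371 K/W
Q = ΔT / R_total = 45 / 0.7371

Q ≈ 61 W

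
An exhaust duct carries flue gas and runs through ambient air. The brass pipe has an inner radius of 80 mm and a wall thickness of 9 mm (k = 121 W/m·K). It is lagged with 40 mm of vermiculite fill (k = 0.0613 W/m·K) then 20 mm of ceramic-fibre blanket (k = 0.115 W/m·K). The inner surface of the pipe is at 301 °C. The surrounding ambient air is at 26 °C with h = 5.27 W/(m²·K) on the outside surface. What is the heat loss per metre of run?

Treating each annulus and film as a series resistance:
R_brass pipe wall = ln(89/80)/(2π×121×1) = 1.402×10^-4 K/W
R_vermiculite fill = ln(129/89)/(2π×0.0613×1) = 0.9637 K/W
R_ceramic-fibre blanket = ln(149/129)/(2π×0.115×1) = 0.1995 K/W
R_outer film = 1/(h_o·2πr_oL) = 1/(5.27×2π×0.149×1) = 0.2027 K/W
R_total = 1.366 K/W
Q = ΔT/R_total = 275/1.366

q′ ≈ 201 W/m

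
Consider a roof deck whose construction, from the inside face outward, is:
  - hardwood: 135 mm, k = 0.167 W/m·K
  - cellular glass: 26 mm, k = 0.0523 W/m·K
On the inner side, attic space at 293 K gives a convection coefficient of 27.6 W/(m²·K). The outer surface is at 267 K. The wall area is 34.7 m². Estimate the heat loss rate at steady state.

Q ≈ 672 W

Thermal resistances in series:
R_inner film = 1/(h_i·A) = 1/(27.6×34.7) = 0.001044 K/W
R_hardwood = L/(kA) = 0.135/(0.167×34.7) = 0.0233 K/W
R_cellular glass = L/(kA) = 0.026/(0.0523×34.7) = 0.01433 K/W
R_total = 0.03867 K/W
Q = ΔT / R_total = 26 / 0.03867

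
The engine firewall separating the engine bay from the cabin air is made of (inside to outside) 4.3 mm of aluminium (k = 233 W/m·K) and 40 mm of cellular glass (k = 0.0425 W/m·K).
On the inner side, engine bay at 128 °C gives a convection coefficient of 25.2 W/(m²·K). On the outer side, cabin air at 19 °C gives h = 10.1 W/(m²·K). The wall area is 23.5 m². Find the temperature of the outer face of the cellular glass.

T ≈ 29 °C

Model the wall as resistances in series:
R_inner film = 1/(h_i·A) = 1/(25.2×23.5) = 0.001689 K/W
R_aluminium = L/(kA) = 0.0043/(233×23.5) = 7.853×10^-7 K/W
R_cellular glass = L/(kA) = 0.04/(0.0425×23.5) = 0.04005 K/W
R_outer film = 1/(h_o·A) = 1/(10.1×23.5) = 0.004213 K/W
R_total = 0.04595 K/W;  Q = ΔT/R_total = 109/0.04595 = 2372 W
T_interface = T_inner − Q·ΣR(inner→interface) = 128 − 2370×0.04174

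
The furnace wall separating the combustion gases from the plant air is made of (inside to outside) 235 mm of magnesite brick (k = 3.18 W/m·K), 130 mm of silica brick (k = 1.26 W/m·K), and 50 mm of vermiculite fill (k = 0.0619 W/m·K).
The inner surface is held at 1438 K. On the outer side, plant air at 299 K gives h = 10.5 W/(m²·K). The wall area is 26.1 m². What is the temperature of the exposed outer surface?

Treating each layer as a thermal resistance in series:
R_magnesite brick = L/(kA) = 0.235/(3.18×26.1) = 0.002831 K/W
R_silica brick = L/(kA) = 0.13/(1.26×26.1) = 0.003953 K/W
R_vermiculite fill = L/(kA) = 0.05/(0.0619×26.1) = 0.03095 K/W
R_outer film = 1/(h_o·A) = 1/(10.5×26.1) = 0.003649 K/W
R_total = 0.04138 K/W;  Q = ΔT/R_total = 1139/0.04138 = 27520 W
T_interface = T_inner − Q·ΣR(inner→interface) = 1438 − 27500×0.03773

T ≈ 399 K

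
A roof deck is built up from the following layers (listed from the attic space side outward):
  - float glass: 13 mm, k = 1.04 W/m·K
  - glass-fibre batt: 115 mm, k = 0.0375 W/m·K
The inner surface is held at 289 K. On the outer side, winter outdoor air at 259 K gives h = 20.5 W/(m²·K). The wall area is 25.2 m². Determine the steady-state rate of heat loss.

Q ≈ 242 W

Treating each layer as a thermal resistance in series:
R_float glass = L/(kA) = 0.013/(1.04×25.2) = 4.96×10^-4 K/W
R_glass-fibre batt = L/(kA) = 0.115/(0.0375×25.2) = 0.1217 K/W
R_outer film = 1/(h_o·A) = 1/(20.5×25.2) = 0.001936 K/W
R_total = 0.1241 K/W
Q = ΔT / R_total = 30 / 0.1241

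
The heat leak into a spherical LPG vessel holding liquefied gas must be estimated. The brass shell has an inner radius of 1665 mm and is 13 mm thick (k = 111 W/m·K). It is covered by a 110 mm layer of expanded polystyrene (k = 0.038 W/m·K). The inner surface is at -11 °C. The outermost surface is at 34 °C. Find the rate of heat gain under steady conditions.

Spherical conduction: R = (1/r_in − 1/r_out)/(4πk) per layer; series-sum.
R_brass shell = (1/1.665 − 1/1.678)/(4π×111) = 3.336×10^-6 K/W
R_expanded polystyrene = (1/1.678 − 1/1.788)/(4π×0.038) = 0.07678 K/W
R_total = 0.07678 K/W
Q = ΔT/R_total = 45/0.07678

Q ≈ 586 W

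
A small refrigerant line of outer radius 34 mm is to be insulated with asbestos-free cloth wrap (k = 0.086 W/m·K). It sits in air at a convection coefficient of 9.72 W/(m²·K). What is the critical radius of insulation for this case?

r_cr ≈ 8.85 mm

For a cylinder r_cr = k/h = 0.086/9.72
r_cr = 8.85 mm; since the bare radius (34 mm) is above r_cr, any added insulation will reduce heat loss.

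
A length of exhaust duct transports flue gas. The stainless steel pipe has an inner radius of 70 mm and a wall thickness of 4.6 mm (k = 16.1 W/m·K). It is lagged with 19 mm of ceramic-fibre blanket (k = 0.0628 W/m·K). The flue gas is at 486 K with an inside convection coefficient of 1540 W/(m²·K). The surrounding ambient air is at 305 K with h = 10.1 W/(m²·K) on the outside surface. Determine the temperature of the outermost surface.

For a radial system each layer contributes R = ln(r_out/r_in)/(2πkL); films add R = 1/(hA).
R_inner film = 1/(h_i·2πr₁L) = 1/(1540×2π×0.07×1) = 0.001476 K/W
R_stainless steel pipe wall = ln(74.6/70)/(2π×16.1×1) = 6.292×10^-4 K/W
R_ceramic-fibre blanket = ln(93.6/74.6)/(2π×0.0628×1) = 0.575 K/W
R_outer film = 1/(h_o·2πr_oL) = 1/(10.1×2π×0.0936×1) = 0.1684 K/W
R_total = 0.7455 K/W
Q = ΔT/R_total = 181/0.7455
Q = 243 W/m
T_interface = T_inner − Q·ΣR(inner→interface) = 486 − 243×0.5771

T ≈ 346 K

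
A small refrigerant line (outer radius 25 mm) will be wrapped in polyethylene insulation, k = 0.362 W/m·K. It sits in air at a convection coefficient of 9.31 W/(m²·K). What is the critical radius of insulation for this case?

r_cr ≈ 38.9 mm

For a cylinder r_cr = k/h = 0.362/9.31
r_cr = 38.9 mm; since the bare radius (25 mm) is below r_cr, adding a thin layer of insulation will *increase* heat loss.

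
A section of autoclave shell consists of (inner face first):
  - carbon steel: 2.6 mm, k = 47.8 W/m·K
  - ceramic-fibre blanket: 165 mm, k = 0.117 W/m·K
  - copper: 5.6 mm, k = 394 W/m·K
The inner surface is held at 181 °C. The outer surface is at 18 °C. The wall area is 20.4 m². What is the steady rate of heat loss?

Model the wall as resistances in series:
R_carbon steel = L/(kA) = 0.0026/(47.8×20.4) = 2.666×10^-6 K/W
R_ceramic-fibre blanket = L/(kA) = 0.165/(0.117×20.4) = 0.06913 K/W
R_copper = L/(kA) = 0.0056/(394×20.4) = 6.967×10^-7 K/W
R_total = 0.06913 K/W
Q = ΔT / R_total = 163 / 0.06913

Q ≈ 2360 W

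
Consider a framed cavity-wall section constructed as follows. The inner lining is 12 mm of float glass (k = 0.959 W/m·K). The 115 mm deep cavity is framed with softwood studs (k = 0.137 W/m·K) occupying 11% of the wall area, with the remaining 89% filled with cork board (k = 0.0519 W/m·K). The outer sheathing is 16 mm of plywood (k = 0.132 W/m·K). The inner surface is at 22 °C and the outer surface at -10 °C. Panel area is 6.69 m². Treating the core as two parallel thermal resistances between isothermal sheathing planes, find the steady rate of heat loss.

Sheathing layers in series; stud and cavity paths in parallel between them.
R_inner = 0.012/(0.959×6.69) = 0.00187 K/W
R_stud  = 0.115/(0.137×0.11×6.69) = 1.141 K/W
R_cav   = 0.115/(0.0519×0.89×6.69) = 0.3721 K/W
1/R_core = 1/R_stud + 1/R_cav → R_core = 0.2806 K/W
R_outer = 0.016/(0.132×6.69) = 0.01812 K/W
R_total = 0.3006 K/W
Q = ΔT/R_total = 32/0.3006

Q ≈ 106 W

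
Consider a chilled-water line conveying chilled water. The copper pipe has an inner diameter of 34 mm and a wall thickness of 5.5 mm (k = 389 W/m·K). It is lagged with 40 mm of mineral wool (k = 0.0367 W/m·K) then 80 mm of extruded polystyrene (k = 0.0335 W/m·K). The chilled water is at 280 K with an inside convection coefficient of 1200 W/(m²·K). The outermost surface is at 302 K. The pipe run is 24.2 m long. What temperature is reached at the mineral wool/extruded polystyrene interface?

Cylindrical conduction, so R = ln(r₂/r₁)/(2πkL) per layer, in series:
R_inner film = 1/(h_i·2πr₁L) = 1/(1200×2π×0.017×24.2) = 3.224×10^-4 K/W
R_copper pipe wall = ln(22.5/17)/(2π×389×24.2) = 4.739×10^-6 K/W
R_mineral wool = ln(62.5/22.5)/(2π×0.0367×24.2) = 0.1831 K/W
R_extruded polystyrene = ln(142.5/62.5)/(2π×0.0335×24.2) = 0.1618 K/W
R_total = 0.3452 K/W
Q = ΔT/R_total = 22/0.3452
Q = 63.7 W
T_interface = T_inner + Q·ΣR(inner→interface) = 280 + 63.7×0.1834

T ≈ 292 K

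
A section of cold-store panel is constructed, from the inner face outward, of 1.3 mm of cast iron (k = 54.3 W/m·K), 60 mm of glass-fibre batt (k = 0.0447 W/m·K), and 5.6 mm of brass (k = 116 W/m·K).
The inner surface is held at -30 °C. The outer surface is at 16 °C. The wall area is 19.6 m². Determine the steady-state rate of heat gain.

Q ≈ 672 W

Treating each layer as a thermal resistance in series:
R_cast iron = L/(kA) = 0.0013/(54.3×19.6) = 1.221×10^-6 K/W
R_glass-fibre batt = L/(kA) = 0.06/(0.0447×19.6) = 0.06848 K/W
R_brass = L/(kA) = 0.0056/(116×19.6) = 2.463×10^-6 K/W
R_total = 0.06849 K/W
Q = ΔT / R_total = 46 / 0.06849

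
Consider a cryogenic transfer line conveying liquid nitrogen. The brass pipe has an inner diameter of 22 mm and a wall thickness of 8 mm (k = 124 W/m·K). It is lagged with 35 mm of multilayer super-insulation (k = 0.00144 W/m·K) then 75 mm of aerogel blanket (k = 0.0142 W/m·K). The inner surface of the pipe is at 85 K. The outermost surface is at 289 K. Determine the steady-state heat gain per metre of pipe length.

Radial resistances (cylindrical: R_cond = ln(r_o/r_i)/(2πkL), R_conv = 1/(h·2πrL)):
R_brass pipe wall = ln(19/11)/(2π×124×1) = 7.015×10^-4 K/W
R_multilayer super-insulation = ln(54/19)/(2π×0.00144×1) = 115.4 K/W
R_aerogel blanket = ln(129/54)/(2π×0.0142×1) = 9.76 K/W
R_total = 125.2 K/W
Q = ΔT/R_total = 204/125.2

q′ ≈ 1.63 W/m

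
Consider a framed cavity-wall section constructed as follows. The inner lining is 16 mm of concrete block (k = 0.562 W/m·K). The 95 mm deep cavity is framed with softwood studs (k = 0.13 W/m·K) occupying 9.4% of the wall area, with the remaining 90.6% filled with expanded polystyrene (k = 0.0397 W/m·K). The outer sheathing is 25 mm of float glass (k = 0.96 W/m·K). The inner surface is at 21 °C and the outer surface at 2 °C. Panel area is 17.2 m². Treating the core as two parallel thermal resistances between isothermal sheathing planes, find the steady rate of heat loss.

Sheathing layers in series; stud and cavity paths in parallel between them.
R_inner = 0.016/(0.562×17.2) = 0.001655 K/W
R_stud  = 0.095/(0.13×0.094×17.2) = 0.452 K/W
R_cav   = 0.095/(0.0397×0.906×17.2) = 0.1536 K/W
1/R_core = 1/R_stud + 1/R_cav → R_core = 0.1146 K/W
R_outer = 0.025/(0.96×17.2) = 0.001514 K/W
R_total = 0.1178 K/W
Q = ΔT/R_total = 19/0.1178

Q ≈ 161 W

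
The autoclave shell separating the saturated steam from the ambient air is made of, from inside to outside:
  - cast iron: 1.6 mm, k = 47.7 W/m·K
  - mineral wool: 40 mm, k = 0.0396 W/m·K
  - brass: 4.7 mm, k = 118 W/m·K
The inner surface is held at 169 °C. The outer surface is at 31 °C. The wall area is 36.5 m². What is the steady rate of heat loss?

Model the wall as resistances in series:
R_cast iron = L/(kA) = 0.0016/(47.7×36.5) = 9.19×10^-7 K/W
R_mineral wool = L/(kA) = 0.04/(0.0396×36.5) = 0.02767 K/W
R_brass = L/(kA) = 0.0047/(118×36.5) = 1.091×10^-6 K/W
R_total = 0.02768 K/W
Q = ΔT / R_total = 138 / 0.02768

Q ≈ 4990 W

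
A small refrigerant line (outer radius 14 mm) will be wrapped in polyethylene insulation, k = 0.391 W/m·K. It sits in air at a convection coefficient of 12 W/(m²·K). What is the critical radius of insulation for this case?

For a cylinder r_cr = k/h = 0.391/12
r_cr = 32.6 mm; since the bare radius (14 mm) is below r_cr, adding a thin layer of insulation will *increase* heat loss.

r_cr ≈ 32.6 mm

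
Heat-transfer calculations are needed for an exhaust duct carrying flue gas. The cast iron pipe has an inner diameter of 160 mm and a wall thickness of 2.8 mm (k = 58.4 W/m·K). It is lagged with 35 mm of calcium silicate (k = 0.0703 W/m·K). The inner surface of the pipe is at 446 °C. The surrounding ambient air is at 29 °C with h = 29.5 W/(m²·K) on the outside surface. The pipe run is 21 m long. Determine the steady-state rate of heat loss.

Per-layer cylindrical resistances, series-summed:
R_cast iron pipe wall = ln(82.8/80)/(2π×58.4×21) = 4.464×10^-6 K/W
R_calcium silicate = ln(117.8/82.8)/(2π×0.0703×21) = 0.03801 K/W
R_outer film = 1/(h_o·2πr_oL) = 1/(29.5×2π×0.1178×21) = 0.002181 K/W
R_total = 0.04019 K/W
Q = ΔT/R_total = 417/0.04019

Q ≈ 10400 W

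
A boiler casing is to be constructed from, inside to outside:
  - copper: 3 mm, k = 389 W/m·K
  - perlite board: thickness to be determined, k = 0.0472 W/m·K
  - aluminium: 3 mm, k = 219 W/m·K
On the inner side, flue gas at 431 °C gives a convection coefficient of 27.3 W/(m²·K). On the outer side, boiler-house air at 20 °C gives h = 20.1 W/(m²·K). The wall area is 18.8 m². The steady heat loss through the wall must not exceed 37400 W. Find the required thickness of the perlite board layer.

L ≈ 5.67 mm

Series thermal resistances:
R_inner film = 1/(h_i·A) = 1/(27.3×18.8) = 0.001948 K/W
R_copper = L/(kA) = 0.003/(389×18.8) = 4.102×10^-7 K/W
R_aluminium = L/(kA) = 0.003/(219×18.8) = 7.287×10^-7 K/W
R_outer film = 1/(h_o·A) = 1/(20.1×18.8) = 0.002646 K/W
Sum of the known resistances R_other = 0.004596 K/W
Required total resistance R_tot = ΔT/Q_allow = 411/37400 = 0.01099 K/W
R_perlite board = R_tot − R_other = 0.006393 K/W
L = R·k·A = 0.006393×0.0472×18.8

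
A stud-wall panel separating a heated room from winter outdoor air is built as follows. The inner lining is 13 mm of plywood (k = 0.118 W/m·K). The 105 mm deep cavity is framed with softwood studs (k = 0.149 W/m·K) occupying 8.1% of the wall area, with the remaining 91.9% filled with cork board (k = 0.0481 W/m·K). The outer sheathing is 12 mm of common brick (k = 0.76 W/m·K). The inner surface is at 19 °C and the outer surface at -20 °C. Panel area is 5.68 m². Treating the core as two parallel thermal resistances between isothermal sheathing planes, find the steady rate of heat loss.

Sheathing layers in series; stud and cavity paths in parallel between them.
R_inner = 0.013/(0.118×5.68) = 0.0194 K/W
R_stud  = 0.105/(0.149×0.081×5.68) = 1.532 K/W
R_cav   = 0.105/(0.0481×0.919×5.68) = 0.4182 K/W
1/R_core = 1/R_stud + 1/R_cav → R_core = 0.3285 K/W
R_outer = 0.012/(0.76×5.68) = 0.00278 K/W
R_total = 0.3507 K/W
Q = ΔT/R_total = 39/0.3507

Q ≈ 111 W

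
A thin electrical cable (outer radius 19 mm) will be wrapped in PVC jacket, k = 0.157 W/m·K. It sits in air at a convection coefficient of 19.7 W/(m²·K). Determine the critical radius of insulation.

For a cylinder r_cr = k/h = 0.157/19.7
r_cr = 7.97 mm; since the bare radius (19 mm) is above r_cr, any added insulation will reduce heat loss.

r_cr ≈ 7.97 mm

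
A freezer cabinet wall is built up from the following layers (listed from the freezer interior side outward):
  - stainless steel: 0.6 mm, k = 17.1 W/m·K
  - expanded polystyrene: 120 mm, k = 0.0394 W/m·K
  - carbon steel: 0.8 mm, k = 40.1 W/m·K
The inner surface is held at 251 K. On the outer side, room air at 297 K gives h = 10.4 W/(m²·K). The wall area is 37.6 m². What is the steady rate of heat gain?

Model the wall as resistances in series:
R_stainless steel = L/(kA) = 0.0006/(17.1×37.6) = 9.332×10^-7 K/W
R_expanded polystyrene = L/(kA) = 0.12/(0.0394×37.6) = 0.081 K/W
R_carbon steel = L/(kA) = 0.0008/(40.1×37.6) = 5.306×10^-7 K/W
R_outer film = 1/(h_o·A) = 1/(10.4×37.6) = 0.002557 K/W
R_total = 0.08356 K/W
Q = ΔT / R_total = 46 / 0.08356

Q ≈ 550 W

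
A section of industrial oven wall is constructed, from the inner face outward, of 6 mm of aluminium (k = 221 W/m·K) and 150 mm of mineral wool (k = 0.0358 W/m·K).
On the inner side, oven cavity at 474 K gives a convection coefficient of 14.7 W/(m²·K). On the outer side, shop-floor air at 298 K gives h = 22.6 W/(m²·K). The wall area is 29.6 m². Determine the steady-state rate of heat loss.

Using the resistance-network approach (series):
R_inner film = 1/(h_i·A) = 1/(14.7×29.6) = 0.002298 K/W
R_aluminium = L/(kA) = 0.006/(221×29.6) = 9.172×10^-7 K/W
R_mineral wool = L/(kA) = 0.15/(0.0358×29.6) = 0.1416 K/W
R_outer film = 1/(h_o·A) = 1/(22.6×29.6) = 0.001495 K/W
R_total = 0.1453 K/W
Q = ΔT / R_total = 176 / 0.1453

Q ≈ 1210 W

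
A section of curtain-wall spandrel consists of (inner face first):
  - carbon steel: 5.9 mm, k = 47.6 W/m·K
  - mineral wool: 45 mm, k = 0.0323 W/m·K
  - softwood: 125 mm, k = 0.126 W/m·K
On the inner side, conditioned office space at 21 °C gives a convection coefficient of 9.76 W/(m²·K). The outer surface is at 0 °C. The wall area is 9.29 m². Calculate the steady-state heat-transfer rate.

Q ≈ 78.4 W

Thermal resistances in series:
R_inner film = 1/(h_i·A) = 1/(9.76×9.29) = 0.01103 K/W
R_carbon steel = L/(kA) = 0.0059/(47.6×9.29) = 1.334×10^-5 K/W
R_mineral wool = L/(kA) = 0.045/(0.0323×9.29) = 0.15 K/W
R_softwood = L/(kA) = 0.125/(0.126×9.29) = 0.1068 K/W
R_total = 0.2678 K/W
Q = ΔT / R_total = 21 / 0.2678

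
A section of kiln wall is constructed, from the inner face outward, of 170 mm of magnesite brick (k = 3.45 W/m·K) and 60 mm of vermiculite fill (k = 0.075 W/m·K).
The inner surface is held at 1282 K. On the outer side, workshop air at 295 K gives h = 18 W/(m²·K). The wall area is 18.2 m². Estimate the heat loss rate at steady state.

Thermal resistances in series:
R_magnesite brick = L/(kA) = 0.17/(3.45×18.2) = 0.002707 K/W
R_vermiculite fill = L/(kA) = 0.06/(0.075×18.2) = 0.04396 K/W
R_outer film = 1/(h_o·A) = 1/(18×18.2) = 0.003053 K/W
R_total = 0.04972 K/W
Q = ΔT / R_total = 987 / 0.04972

Q ≈ 19900 W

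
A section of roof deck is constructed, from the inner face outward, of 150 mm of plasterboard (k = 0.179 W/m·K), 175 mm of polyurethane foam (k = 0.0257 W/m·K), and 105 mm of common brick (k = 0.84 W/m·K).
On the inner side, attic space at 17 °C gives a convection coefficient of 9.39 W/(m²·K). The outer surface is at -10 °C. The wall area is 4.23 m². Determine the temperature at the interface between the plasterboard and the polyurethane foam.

Thermal resistances in series:
R_inner film = 1/(h_i·A) = 1/(9.39×4.23) = 0.02518 K/W
R_plasterboard = L/(kA) = 0.15/(0.179×4.23) = 0.1981 K/W
R_polyurethane foam = L/(kA) = 0.175/(0.0257×4.23) = 1.61 K/W
R_common brick = L/(kA) = 0.105/(0.84×4.23) = 0.02955 K/W
R_total = 1.863 K/W;  Q = ΔT/R_total = 27/1.863 = 14.5 W
T_interface = T_inner − Q·ΣR(inner→interface) = 17 − 14.5×0.2233

T ≈ 13.8 °C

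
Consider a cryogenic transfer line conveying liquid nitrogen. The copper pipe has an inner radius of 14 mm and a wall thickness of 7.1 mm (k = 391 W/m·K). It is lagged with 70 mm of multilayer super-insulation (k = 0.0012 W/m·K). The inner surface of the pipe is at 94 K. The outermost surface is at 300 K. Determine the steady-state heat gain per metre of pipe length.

q′ ≈ 1.06 W/m

Radial resistances (cylindrical: R_cond = ln(r_o/r_i)/(2πkL), R_conv = 1/(h·2πrL)):
R_copper pipe wall = ln(21.1/14)/(2π×391×1) = 1.67×10^-4 K/W
R_multilayer super-insulation = ln(91.1/21.1)/(2π×0.0012×1) = 194 K/W
R_total = 194 K/W
Q = ΔT/R_total = 206/194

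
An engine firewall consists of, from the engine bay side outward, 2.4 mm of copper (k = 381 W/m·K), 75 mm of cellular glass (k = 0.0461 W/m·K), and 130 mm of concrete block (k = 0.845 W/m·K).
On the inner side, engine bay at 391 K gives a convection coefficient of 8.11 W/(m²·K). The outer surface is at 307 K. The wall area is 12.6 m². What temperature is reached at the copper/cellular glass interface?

Model the wall as resistances in series:
R_inner film = 1/(h_i·A) = 1/(8.11×12.6) = 0.009786 K/W
R_copper = L/(kA) = 0.0024/(381×12.6) = 4.999×10^-7 K/W
R_cellular glass = L/(kA) = 0.075/(0.0461×12.6) = 0.1291 K/W
R_concrete block = L/(kA) = 0.13/(0.845×12.6) = 0.01221 K/W
R_total = 0.1511 K/W;  Q = ΔT/R_total = 84/0.1511 = 555.9 W
T_interface = T_inner − Q·ΣR(inner→interface) = 391 − 556×0.009787

T ≈ 386 K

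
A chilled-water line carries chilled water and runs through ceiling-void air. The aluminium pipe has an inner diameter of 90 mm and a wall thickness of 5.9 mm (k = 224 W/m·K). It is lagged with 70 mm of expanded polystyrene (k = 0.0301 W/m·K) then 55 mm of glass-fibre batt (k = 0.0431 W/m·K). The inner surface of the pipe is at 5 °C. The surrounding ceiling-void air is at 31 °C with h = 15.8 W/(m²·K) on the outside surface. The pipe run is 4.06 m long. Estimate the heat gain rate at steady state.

Q ≈ 17.5 W

Per-layer cylindrical resistances, series-summed:
R_aluminium pipe wall = ln(50.9/45)/(2π×224×4.06) = 2.156×10^-5 K/W
R_expanded polystyrene = ln(120.9/50.9)/(2π×0.0301×4.06) = 1.127 K/W
R_glass-fibre batt = ln(175.9/120.9)/(2π×0.0431×4.06) = 0.341 K/W
R_outer film = 1/(h_o·2πr_oL) = 1/(15.8×2π×0.1759×4.06) = 0.0141 K/W
R_total = 1.482 K/W
Q = ΔT/R_total = 26/1.482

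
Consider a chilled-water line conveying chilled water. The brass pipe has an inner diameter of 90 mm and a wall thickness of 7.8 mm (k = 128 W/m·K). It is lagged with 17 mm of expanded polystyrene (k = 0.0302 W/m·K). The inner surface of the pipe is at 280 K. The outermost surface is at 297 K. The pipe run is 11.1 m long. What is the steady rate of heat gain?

Q ≈ 128 W

For a radial system each layer contributes R = ln(r_out/r_in)/(2πkL); films add R = 1/(hA).
R_brass pipe wall = ln(52.8/45)/(2π×128×11.1) = 1.791×10^-5 K/W
R_expanded polystyrene = ln(69.8/52.8)/(2π×0.0302×11.1) = 0.1325 K/W
R_total = 0.1325 K/W
Q = ΔT/R_total = 17/0.1325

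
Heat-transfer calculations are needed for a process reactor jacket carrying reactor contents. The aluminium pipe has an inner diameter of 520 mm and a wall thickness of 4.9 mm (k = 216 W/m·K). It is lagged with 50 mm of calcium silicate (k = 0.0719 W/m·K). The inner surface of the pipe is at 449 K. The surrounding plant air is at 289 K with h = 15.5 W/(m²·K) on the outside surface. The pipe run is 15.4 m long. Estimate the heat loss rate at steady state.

Q ≈ 5930 W

Cylindrical conduction, so R = ln(r₂/r₁)/(2πkL) per layer, in series:
R_aluminium pipe wall = ln(264.9/260)/(2π×216×15.4) = 8.933×10^-7 K/W
R_calcium silicate = ln(314.9/264.9)/(2π×0.0719×15.4) = 0.02485 K/W
R_outer film = 1/(h_o·2πr_oL) = 1/(15.5×2π×0.3149×15.4) = 0.002117 K/W
R_total = 0.02697 K/W
Q = ΔT/R_total = 160/0.02697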